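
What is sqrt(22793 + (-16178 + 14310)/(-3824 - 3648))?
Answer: sqrt(91173)/2 ≈ 150.97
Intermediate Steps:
sqrt(22793 + (-16178 + 14310)/(-3824 - 3648)) = sqrt(22793 - 1868/(-7472)) = sqrt(22793 - 1868*(-1/7472)) = sqrt(22793 + 1/4) = sqrt(91173/4) = sqrt(91173)/2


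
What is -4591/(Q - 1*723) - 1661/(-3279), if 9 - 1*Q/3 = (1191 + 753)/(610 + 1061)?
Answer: 1003574261/141950096 ≈ 7.0699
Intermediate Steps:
Q = 13095/557 (Q = 27 - 3*(1191 + 753)/(610 + 1061) = 27 - 5832/1671 = 27 - 3*648/557 = 27 - 1944/557 = 13095/557 ≈ 23.510)
-4591/(Q - 1*723) - 1661/(-3279) = -4591/(13095/557 - 1*723) - 1661/(-3279) = -4591/(13095/557 - 723) - 1661*(-1/3279) = -4591/(-389616/557) + 1661/3279 = -4591*(-557/389616) + 1661/3279 = 2557187/389616 + 1661/3279 = 1003574261/141950096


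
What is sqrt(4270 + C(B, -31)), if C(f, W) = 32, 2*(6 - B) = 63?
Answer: 3*sqrt(478) ≈ 65.590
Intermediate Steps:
B = -51/2 (B = 6 - 1/2*63 = 6 - 63/2 = -51/2 ≈ -25.500)
sqrt(4270 + C(B, -31)) = sqrt(4270 + 32) = sqrt(4302) = 3*sqrt(478)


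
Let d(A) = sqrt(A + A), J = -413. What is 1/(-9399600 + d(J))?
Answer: -671400/6310891440059 - I*sqrt(826)/88352480160826 ≈ -1.0639e-7 - 3.2529e-13*I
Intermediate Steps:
d(A) = sqrt(2)*sqrt(A) (d(A) = sqrt(2*A) = sqrt(2)*sqrt(A))
1/(-9399600 + d(J)) = 1/(-9399600 + sqrt(2)*sqrt(-413)) = 1/(-9399600 + sqrt(2)*(I*sqrt(413))) = 1/(-9399600 + I*sqrt(826))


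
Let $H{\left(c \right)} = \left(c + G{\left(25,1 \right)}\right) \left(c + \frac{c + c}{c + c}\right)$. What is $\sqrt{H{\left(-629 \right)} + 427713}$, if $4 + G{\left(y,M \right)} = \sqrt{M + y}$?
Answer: $\sqrt{825237 - 628 \sqrt{26}} \approx 906.66$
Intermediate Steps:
$G{\left(y,M \right)} = -4 + \sqrt{M + y}$
$H{\left(c \right)} = \left(1 + c\right) \left(-4 + c + \sqrt{26}\right)$ ($H{\left(c \right)} = \left(c - \left(4 - \sqrt{1 + 25}\right)\right) \left(c + \frac{c + c}{c + c}\right) = \left(c - \left(4 - \sqrt{26}\right)\right) \left(c + \frac{2 c}{2 c}\right) = \left(-4 + c + \sqrt{26}\right) \left(c + 2 c \frac{1}{2 c}\right) = \left(-4 + c + \sqrt{26}\right) \left(c + 1\right) = \left(-4 + c + \sqrt{26}\right) \left(1 + c\right) = \left(1 + c\right) \left(-4 + c + \sqrt{26}\right)$)
$\sqrt{H{\left(-629 \right)} + 427713} = \sqrt{\left(-4 - 629 + \sqrt{26} + \left(-629\right)^{2} - - 629 \left(4 - \sqrt{26}\right)\right) + 427713} = \sqrt{\left(-4 - 629 + \sqrt{26} + 395641 + \left(2516 - 629 \sqrt{26}\right)\right) + 427713} = \sqrt{\left(397524 - 628 \sqrt{26}\right) + 427713} = \sqrt{825237 - 628 \sqrt{26}}$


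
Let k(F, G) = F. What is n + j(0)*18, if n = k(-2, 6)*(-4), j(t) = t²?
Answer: 8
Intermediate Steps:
n = 8 (n = -2*(-4) = 8)
n + j(0)*18 = 8 + 0²*18 = 8 + 0*18 = 8 + 0 = 8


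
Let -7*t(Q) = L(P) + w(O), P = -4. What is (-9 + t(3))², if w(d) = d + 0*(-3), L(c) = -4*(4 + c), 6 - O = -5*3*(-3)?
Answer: 576/49 ≈ 11.755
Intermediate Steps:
O = -39 (O = 6 - (-5*3)*(-3) = 6 - (-15)*(-3) = 6 - 1*45 = 6 - 45 = -39)
L(c) = -16 - 4*c
w(d) = d (w(d) = d + 0 = d)
t(Q) = 39/7 (t(Q) = -((-16 - 4*(-4)) - 39)/7 = -((-16 + 16) - 39)/7 = -(0 - 39)/7 = -⅐*(-39) = 39/7)
(-9 + t(3))² = (-9 + 39/7)² = (-24/7)² = 576/49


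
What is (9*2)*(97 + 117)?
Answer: 3852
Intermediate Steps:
(9*2)*(97 + 117) = 18*214 = 3852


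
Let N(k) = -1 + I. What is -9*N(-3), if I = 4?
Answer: -27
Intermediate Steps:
N(k) = 3 (N(k) = -1 + 4 = 3)
-9*N(-3) = -9*3 = -27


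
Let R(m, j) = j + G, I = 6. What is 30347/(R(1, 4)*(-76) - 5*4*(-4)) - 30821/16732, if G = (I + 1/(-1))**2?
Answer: -35826863/2221173 ≈ -16.130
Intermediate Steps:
G = 25 (G = (6 + 1/(-1))**2 = (6 - 1)**2 = 5**2 = 25)
R(m, j) = 25 + j (R(m, j) = j + 25 = 25 + j)
30347/(R(1, 4)*(-76) - 5*4*(-4)) - 30821/16732 = 30347/((25 + 4)*(-76) - 5*4*(-4)) - 30821/16732 = 30347/(29*(-76) - 20*(-4)) - 30821*1/16732 = 30347/(-2204 + 80) - 30821/16732 = 30347/(-2124) - 30821/16732 = 30347*(-1/2124) - 30821/16732 = -30347/2124 - 30821/16732 = -35826863/2221173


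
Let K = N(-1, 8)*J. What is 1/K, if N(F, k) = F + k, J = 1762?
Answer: 1/12334 ≈ 8.1077e-5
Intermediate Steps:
K = 12334 (K = (-1 + 8)*1762 = 7*1762 = 12334)
1/K = 1/12334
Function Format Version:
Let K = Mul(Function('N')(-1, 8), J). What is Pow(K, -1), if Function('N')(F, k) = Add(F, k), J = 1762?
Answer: Rational(1, 12334) ≈ 8.1077e-5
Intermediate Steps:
K = 12334 (K = Mul(Add(-1, 8), 1762) = Mul(7, 1762) = 12334)
Pow(K, -1) = Pow(12334, -1) = Rational(1, 12334)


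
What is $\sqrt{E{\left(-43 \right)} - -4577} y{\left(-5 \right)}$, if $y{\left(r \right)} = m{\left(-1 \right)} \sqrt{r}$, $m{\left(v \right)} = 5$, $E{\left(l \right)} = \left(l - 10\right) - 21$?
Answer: $5 i \sqrt{22515} \approx 750.25 i$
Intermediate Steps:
$E{\left(l \right)} = -31 + l$ ($E{\left(l \right)} = \left(-10 + l\right) - 21 = -31 + l$)
$y{\left(r \right)} = 5 \sqrt{r}$
$\sqrt{E{\left(-43 \right)} - -4577} y{\left(-5 \right)} = \sqrt{\left(-31 - 43\right) - -4577} \cdot 5 \sqrt{-5} = \sqrt{-74 + 4577} \cdot 5 i \sqrt{5} = \sqrt{4503} \cdot 5 i \sqrt{5} = 5 i \sqrt{22515}$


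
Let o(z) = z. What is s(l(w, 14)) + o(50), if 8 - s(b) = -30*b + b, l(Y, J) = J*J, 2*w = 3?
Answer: 5742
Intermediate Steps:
w = 3/2 (w = (1/2)*3 = 3/2 ≈ 1.5000)
l(Y, J) = J**2
s(b) = 8 + 29*b (s(b) = 8 - (-30*b + b) = 8 - (-29)*b = 8 + 29*b)
s(l(w, 14)) + o(50) = (8 + 29*14**2) + 50 = (8 + 29*196) + 50 = (8 + 5684) + 50 = 5692 + 50 = 5742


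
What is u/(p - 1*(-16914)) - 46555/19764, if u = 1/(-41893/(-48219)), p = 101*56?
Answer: -360802982297/153175051620 ≈ -2.3555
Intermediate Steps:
p = 5656
u = 48219/41893 (u = 1/(-41893*(-1/48219)) = 1/(41893/48219) = 48219/41893 ≈ 1.1510)
u/(p - 1*(-16914)) - 46555/19764 = 48219/(41893*(5656 - 1*(-16914))) - 46555/19764 = 48219/(41893*(5656 + 16914)) - 46555*1/19764 = (48219/41893)/22570 - 46555/19764 = (48219/41893)*(1/22570) - 46555/19764 = 48219/945525010 - 46555/19764 = -360802982297/153175051620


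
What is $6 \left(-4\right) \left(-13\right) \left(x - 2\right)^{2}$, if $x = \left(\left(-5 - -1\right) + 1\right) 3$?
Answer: $37752$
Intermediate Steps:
$x = -9$ ($x = \left(\left(-5 + 1\right) + 1\right) 3 = \left(-4 + 1\right) 3 = \left(-3\right) 3 = -9$)
$6 \left(-4\right) \left(-13\right) \left(x - 2\right)^{2} = 6 \left(-4\right) \left(-13\right) \left(-9 - 2\right)^{2} = \left(-24\right) \left(-13\right) \left(-11\right)^{2} = 312 \cdot 121 = 37752$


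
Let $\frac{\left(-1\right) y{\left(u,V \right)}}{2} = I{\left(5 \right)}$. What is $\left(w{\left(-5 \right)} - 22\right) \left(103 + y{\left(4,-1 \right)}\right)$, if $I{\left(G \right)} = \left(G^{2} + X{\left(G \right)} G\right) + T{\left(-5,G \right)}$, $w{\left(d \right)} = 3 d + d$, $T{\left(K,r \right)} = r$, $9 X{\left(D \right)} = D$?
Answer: $- \frac{4718}{3} \approx -1572.7$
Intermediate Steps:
$X{\left(D \right)} = \frac{D}{9}$
$w{\left(d \right)} = 4 d$
$I{\left(G \right)} = G + \frac{10 G^{2}}{9}$ ($I{\left(G \right)} = \left(G^{2} + \frac{G}{9} G\right) + G = \left(G^{2} + \frac{G^{2}}{9}\right) + G = \frac{10 G^{2}}{9} + G = G + \frac{10 G^{2}}{9}$)
$y{\left(u,V \right)} = - \frac{590}{9}$ ($y{\left(u,V \right)} = - 2 \cdot \frac{1}{9} \cdot 5 \left(9 + 10 \cdot 5\right) = - 2 \cdot \frac{1}{9} \cdot 5 \left(9 + 50\right) = - 2 \cdot \frac{1}{9} \cdot 5 \cdot 59 = \left(-2\right) \frac{295}{9} = - \frac{590}{9}$)
$\left(w{\left(-5 \right)} - 22\right) \left(103 + y{\left(4,-1 \right)}\right) = \left(4 \left(-5\right) - 22\right) \left(103 - \frac{590}{9}\right) = \left(-20 - 22\right) \frac{337}{9} = \left(-42\right) \frac{337}{9} = - \frac{4718}{3}$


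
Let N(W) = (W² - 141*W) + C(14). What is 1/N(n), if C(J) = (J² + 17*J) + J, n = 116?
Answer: -1/2452 ≈ -0.00040783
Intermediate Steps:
C(J) = J² + 18*J
N(W) = 448 + W² - 141*W (N(W) = (W² - 141*W) + 14*(18 + 14) = (W² - 141*W) + 14*32 = (W² - 141*W) + 448 = 448 + W² - 141*W)
1/N(n) = 1/(448 + 116² - 141*116) = 1/(448 + 13456 - 16356) = 1/(-2452) = -1/2452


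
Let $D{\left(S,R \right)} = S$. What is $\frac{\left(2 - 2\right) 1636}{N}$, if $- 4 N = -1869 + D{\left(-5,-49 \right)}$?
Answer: $0$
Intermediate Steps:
$N = \frac{937}{2}$ ($N = - \frac{-1869 - 5}{4} = \left(- \frac{1}{4}\right) \left(-1874\right) = \frac{937}{2} \approx 468.5$)
$\frac{\left(2 - 2\right) 1636}{N} = \frac{\left(2 - 2\right) 1636}{\frac{937}{2}} = \left(2 - 2\right) 1636 \cdot \frac{2}{937} = 0 \cdot 1636 \cdot \frac{2}{937} = 0 \cdot \frac{2}{937} = 0$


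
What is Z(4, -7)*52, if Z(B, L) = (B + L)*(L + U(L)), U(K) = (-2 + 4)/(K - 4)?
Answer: 12324/11 ≈ 1120.4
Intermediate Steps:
U(K) = 2/(-4 + K)
Z(B, L) = (B + L)*(L + 2/(-4 + L))
Z(4, -7)*52 = ((2*4 + 2*(-7) - 7*(-4 - 7)*(4 - 7))/(-4 - 7))*52 = ((8 - 14 - 7*(-11)*(-3))/(-11))*52 = -(8 - 14 - 231)/11*52 = -1/11*(-237)*52 = (237/11)*52 = 12324/11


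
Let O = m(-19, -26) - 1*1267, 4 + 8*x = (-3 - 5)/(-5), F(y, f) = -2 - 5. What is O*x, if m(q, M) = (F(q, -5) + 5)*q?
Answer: 3687/10 ≈ 368.70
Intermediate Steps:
F(y, f) = -7
m(q, M) = -2*q (m(q, M) = (-7 + 5)*q = -2*q)
x = -3/10 (x = -½ + ((-3 - 5)/(-5))/8 = -½ + (-8*(-⅕))/8 = -½ + (⅛)*(8/5) = -½ + ⅕ = -3/10 ≈ -0.30000)
O = -1229 (O = -2*(-19) - 1*1267 = 38 - 1267 = -1229)
O*x = -1229*(-3/10) = 3687/10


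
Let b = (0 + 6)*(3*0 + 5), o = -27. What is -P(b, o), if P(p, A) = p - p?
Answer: 0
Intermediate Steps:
b = 30 (b = 6*(0 + 5) = 6*5 = 30)
P(p, A) = 0
-P(b, o) = -1*0 = 0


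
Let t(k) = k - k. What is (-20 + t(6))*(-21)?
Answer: 420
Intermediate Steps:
t(k) = 0
(-20 + t(6))*(-21) = (-20 + 0)*(-21) = -20*(-21) = 420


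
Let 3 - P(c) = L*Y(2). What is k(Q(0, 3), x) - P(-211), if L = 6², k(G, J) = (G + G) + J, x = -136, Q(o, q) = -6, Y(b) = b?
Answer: -79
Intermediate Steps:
k(G, J) = J + 2*G (k(G, J) = 2*G + J = J + 2*G)
L = 36
P(c) = -69 (P(c) = 3 - 36*2 = 3 - 1*72 = 3 - 72 = -69)
k(Q(0, 3), x) - P(-211) = (-136 + 2*(-6)) - 1*(-69) = (-136 - 12) + 69 = -148 + 69 = -79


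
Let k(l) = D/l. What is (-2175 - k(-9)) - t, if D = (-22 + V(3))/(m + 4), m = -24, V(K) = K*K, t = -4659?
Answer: 447133/180 ≈ 2484.1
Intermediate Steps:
V(K) = K²
D = 13/20 (D = (-22 + 3²)/(-24 + 4) = (-22 + 9)/(-20) = -13*(-1/20) = 13/20 ≈ 0.65000)
k(l) = 13/(20*l)
(-2175 - k(-9)) - t = (-2175 - 13/(20*(-9))) - 1*(-4659) = (-2175 - 13*(-1)/(20*9)) + 4659 = (-2175 - 1*(-13/180)) + 4659 = (-2175 + 13/180) + 4659 = -391487/180 + 4659 = 447133/180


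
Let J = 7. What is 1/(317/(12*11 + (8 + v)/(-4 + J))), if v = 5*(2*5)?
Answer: 454/951 ≈ 0.47739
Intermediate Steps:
v = 50 (v = 5*10 = 50)
1/(317/(12*11 + (8 + v)/(-4 + J))) = 1/(317/(12*11 + (8 + 50)/(-4 + 7))) = 1/(317/(132 + 58/3)) = 1/(317/(454/3)) = 1/(317*(3/454)) = 1/(951/454) = 454/951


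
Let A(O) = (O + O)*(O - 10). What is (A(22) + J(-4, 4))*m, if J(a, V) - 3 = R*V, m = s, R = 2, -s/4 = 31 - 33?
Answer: 4312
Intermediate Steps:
s = 8 (s = -4*(31 - 33) = -4*(-2) = 8)
m = 8
J(a, V) = 3 + 2*V
A(O) = 2*O*(-10 + O) (A(O) = (2*O)*(-10 + O) = 2*O*(-10 + O))
(A(22) + J(-4, 4))*m = (2*22*(-10 + 22) + (3 + 2*4))*8 = (2*22*12 + (3 + 8))*8 = (528 + 11)*8 = 539*8 = 4312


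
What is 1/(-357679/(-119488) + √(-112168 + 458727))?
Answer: -42738348352/4947827344175455 + 14277382144*√346559/4947827344175455 ≈ 0.0016901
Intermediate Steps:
1/(-357679/(-119488) + √(-112168 + 458727)) = 1/(-357679*(-1/119488) + √346559) = 1/(357679/119488 + √346559)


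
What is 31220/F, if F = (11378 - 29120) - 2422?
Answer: -7805/5041 ≈ -1.5483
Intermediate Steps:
F = -20164 (F = -17742 - 2422 = -20164)
31220/F = 31220/(-20164) = 31220*(-1/20164) = -7805/5041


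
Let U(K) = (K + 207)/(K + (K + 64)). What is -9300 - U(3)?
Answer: -9303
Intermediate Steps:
U(K) = (207 + K)/(64 + 2*K) (U(K) = (207 + K)/(K + (64 + K)) = (207 + K)/(64 + 2*K))
-9300 - U(3) = -9300 - (207 + 3)/(2*(32 + 3)) = -9300 - 210/(2*35) = -9300 - 1*3 = -9300 - 3 = -9303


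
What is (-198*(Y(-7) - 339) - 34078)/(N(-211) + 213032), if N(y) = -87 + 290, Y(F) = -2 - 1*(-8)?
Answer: 2896/19385 ≈ 0.14939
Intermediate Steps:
Y(F) = 6 (Y(F) = -2 + 8 = 6)
N(y) = 203
(-198*(Y(-7) - 339) - 34078)/(N(-211) + 213032) = (-198*(6 - 339) - 34078)/(203 + 213032) = (-198*(-333) - 34078)/213235 = (65934 - 34078)*(1/213235) = 31856*(1/213235) = 2896/19385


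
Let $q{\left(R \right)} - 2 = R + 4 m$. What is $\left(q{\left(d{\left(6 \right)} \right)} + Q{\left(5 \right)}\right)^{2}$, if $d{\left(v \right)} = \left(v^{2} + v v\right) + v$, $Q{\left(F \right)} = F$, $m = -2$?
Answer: $5929$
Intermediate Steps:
$d{\left(v \right)} = v + 2 v^{2}$ ($d{\left(v \right)} = \left(v^{2} + v^{2}\right) + v = 2 v^{2} + v = v + 2 v^{2}$)
$q{\left(R \right)} = -6 + R$ ($q{\left(R \right)} = 2 + \left(R + 4 \left(-2\right)\right) = 2 + \left(R - 8\right) = 2 + \left(-8 + R\right) = -6 + R$)
$\left(q{\left(d{\left(6 \right)} \right)} + Q{\left(5 \right)}\right)^{2} = \left(\left(-6 + 6 \left(1 + 2 \cdot 6\right)\right) + 5\right)^{2} = \left(\left(-6 + 6 \left(1 + 12\right)\right) + 5\right)^{2} = \left(\left(-6 + 6 \cdot 13\right) + 5\right)^{2} = \left(\left(-6 + 78\right) + 5\right)^{2} = \left(72 + 5\right)^{2} = 77^{2} = 5929$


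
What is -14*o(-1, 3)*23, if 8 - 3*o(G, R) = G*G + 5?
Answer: -644/3 ≈ -214.67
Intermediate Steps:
o(G, R) = 1 - G²/3 (o(G, R) = 8/3 - (G*G + 5)/3 = 8/3 - (G² + 5)/3 = 8/3 - (5 + G²)/3 = 8/3 + (-5/3 - G²/3) = 1 - G²/3)
-14*o(-1, 3)*23 = -14*(1 - ⅓*(-1)²)*23 = -14*(1 - ⅓*1)*23 = -14*(1 - ⅓)*23 = -14*⅔*23 = -28/3*23 = -644/3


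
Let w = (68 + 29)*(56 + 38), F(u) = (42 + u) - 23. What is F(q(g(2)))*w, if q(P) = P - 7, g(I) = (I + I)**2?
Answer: 255304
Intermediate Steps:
g(I) = 4*I**2 (g(I) = (2*I)**2 = 4*I**2)
q(P) = -7 + P
F(u) = 19 + u
w = 9118 (w = 97*94 = 9118)
F(q(g(2)))*w = (19 + (-7 + 4*2**2))*9118 = (19 + (-7 + 4*4))*9118 = (19 + (-7 + 16))*9118 = (19 + 9)*9118 = 28*9118 = 255304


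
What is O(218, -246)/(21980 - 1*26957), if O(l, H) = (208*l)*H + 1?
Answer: 11154623/4977 ≈ 2241.2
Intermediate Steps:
O(l, H) = 1 + 208*H*l (O(l, H) = 208*H*l + 1 = 1 + 208*H*l)
O(218, -246)/(21980 - 1*26957) = (1 + 208*(-246)*218)/(21980 - 1*26957) = (1 - 11154624)/(21980 - 26957) = -11154623/(-4977) = -11154623*(-1/4977) = 11154623/4977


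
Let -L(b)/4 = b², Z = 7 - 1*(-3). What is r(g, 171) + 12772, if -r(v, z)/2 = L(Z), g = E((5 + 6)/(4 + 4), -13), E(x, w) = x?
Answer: 13572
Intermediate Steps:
Z = 10 (Z = 7 + 3 = 10)
g = 11/8 (g = (5 + 6)/(4 + 4) = 11/8 ≈ 1.3750)
L(b) = -4*b²
r(v, z) = 800 (r(v, z) = -(-8)*10² = -(-8)*100 = -2*(-400) = 800)
r(g, 171) + 12772 = 800 + 12772 = 13572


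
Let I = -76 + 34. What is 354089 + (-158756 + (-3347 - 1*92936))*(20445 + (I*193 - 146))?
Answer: -3109336438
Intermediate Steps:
I = -42
354089 + (-158756 + (-3347 - 1*92936))*(20445 + (I*193 - 146)) = 354089 + (-158756 + (-3347 - 1*92936))*(20445 + (-42*193 - 146)) = 354089 + (-158756 + (-3347 - 92936))*(20445 + (-8106 - 146)) = 354089 + (-158756 - 96283)*(20445 - 8252) = 354089 - 255039*12193 = 354089 - 3109690527 = -3109336438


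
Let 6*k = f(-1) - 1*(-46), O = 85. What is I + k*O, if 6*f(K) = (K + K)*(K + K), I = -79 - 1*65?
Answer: 4654/9 ≈ 517.11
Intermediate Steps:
I = -144 (I = -79 - 65 = -144)
f(K) = 2*K²/3 (f(K) = ((K + K)*(K + K))/6 = ((2*K)*(2*K))/6 = (4*K²)/6 = 2*K²/3)
k = 70/9 (k = ((⅔)*(-1)² - 1*(-46))/6 = ((⅔)*1 + 46)/6 = (⅔ + 46)/6 = (⅙)*(140/3) = 70/9 ≈ 7.7778)
I + k*O = -144 + (70/9)*85 = -144 + 5950/9 = 4654/9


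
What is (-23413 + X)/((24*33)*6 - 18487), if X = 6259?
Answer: 17154/13735 ≈ 1.2489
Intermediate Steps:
(-23413 + X)/((24*33)*6 - 18487) = (-23413 + 6259)/((24*33)*6 - 18487) = -17154/(792*6 - 18487) = -17154/(4752 - 18487) = -17154/(-13735) = -17154*(-1/13735) = 17154/13735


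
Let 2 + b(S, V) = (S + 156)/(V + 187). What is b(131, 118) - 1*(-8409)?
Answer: 2564422/305 ≈ 8407.9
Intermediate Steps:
b(S, V) = -2 + (156 + S)/(187 + V) (b(S, V) = -2 + (S + 156)/(V + 187) = -2 + (156 + S)/(187 + V))
b(131, 118) - 1*(-8409) = (-218 + 131 - 2*118)/(187 + 118) - 1*(-8409) = (-218 + 131 - 236)/305 + 8409 = (1/305)*(-323) + 8409 = -323/305 + 8409 = 2564422/305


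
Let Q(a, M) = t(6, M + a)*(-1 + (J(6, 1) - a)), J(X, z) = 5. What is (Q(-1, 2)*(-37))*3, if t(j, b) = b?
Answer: -555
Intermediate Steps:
Q(a, M) = (4 - a)*(M + a) (Q(a, M) = (M + a)*(-1 + (5 - a)) = (M + a)*(4 - a) = (4 - a)*(M + a))
(Q(-1, 2)*(-37))*3 = (-(-4 - 1)*(2 - 1)*(-37))*3 = (-1*(-5)*1*(-37))*3 = (5*(-37))*3 = -185*3 = -555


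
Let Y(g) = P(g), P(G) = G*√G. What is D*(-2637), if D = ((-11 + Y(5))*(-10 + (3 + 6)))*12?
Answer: -348084 + 158220*√5 ≈ 5706.7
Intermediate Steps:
P(G) = G^(3/2)
Y(g) = g^(3/2)
D = 132 - 60*√5 (D = ((-11 + 5^(3/2))*(-10 + (3 + 6)))*12 = ((-11 + 5*√5)*(-10 + 9))*12 = ((-11 + 5*√5)*(-1))*12 = (11 - 5*√5)*12 = 132 - 60*√5 ≈ -2.1641)
D*(-2637) = (132 - 60*√5)*(-2637) = -348084 + 158220*√5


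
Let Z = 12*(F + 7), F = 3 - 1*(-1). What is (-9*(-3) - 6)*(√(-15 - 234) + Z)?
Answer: 2772 + 21*I*√249 ≈ 2772.0 + 331.37*I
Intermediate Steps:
F = 4 (F = 3 + 1 = 4)
Z = 132 (Z = 12*(4 + 7) = 12*11 = 132)
(-9*(-3) - 6)*(√(-15 - 234) + Z) = (-9*(-3) - 6)*(√(-15 - 234) + 132) = (27 - 6)*(√(-249) + 132) = 21*(I*√249 + 132) = 21*(132 + I*√249) = 2772 + 21*I*√249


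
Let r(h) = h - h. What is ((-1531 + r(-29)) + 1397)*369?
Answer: -49446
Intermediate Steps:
r(h) = 0
((-1531 + r(-29)) + 1397)*369 = ((-1531 + 0) + 1397)*369 = (-1531 + 1397)*369 = -134*369 = -49446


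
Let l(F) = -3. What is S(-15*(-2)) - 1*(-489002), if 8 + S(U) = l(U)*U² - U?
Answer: 486264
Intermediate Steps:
S(U) = -8 - U - 3*U² (S(U) = -8 + (-3*U² - U) = -8 + (-U - 3*U²) = -8 - U - 3*U²)
S(-15*(-2)) - 1*(-489002) = (-8 - (-15)*(-2) - 3*(-15*(-2))²) - 1*(-489002) = (-8 - 1*30 - 3*30²) + 489002 = (-8 - 30 - 3*900) + 489002 = (-8 - 30 - 2700) + 489002 = -2738 + 489002 = 486264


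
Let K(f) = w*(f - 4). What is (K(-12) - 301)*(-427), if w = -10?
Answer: 60207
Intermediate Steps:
K(f) = 40 - 10*f (K(f) = -10*(f - 4) = -10*(-4 + f) = 40 - 10*f)
(K(-12) - 301)*(-427) = ((40 - 10*(-12)) - 301)*(-427) = ((40 + 120) - 301)*(-427) = (160 - 301)*(-427) = -141*(-427) = 60207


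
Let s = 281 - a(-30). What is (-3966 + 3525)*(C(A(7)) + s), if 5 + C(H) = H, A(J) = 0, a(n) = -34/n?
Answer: -606081/5 ≈ -1.2122e+5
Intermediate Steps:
C(H) = -5 + H
s = 4198/15 (s = 281 - (-34)/(-30) = 281 - (-34)*(-1)/30 = 281 - 1*17/15 = 281 - 17/15 = 4198/15 ≈ 279.87)
(-3966 + 3525)*(C(A(7)) + s) = (-3966 + 3525)*((-5 + 0) + 4198/15) = -441*(-5 + 4198/15) = -441*4123/15 = -606081/5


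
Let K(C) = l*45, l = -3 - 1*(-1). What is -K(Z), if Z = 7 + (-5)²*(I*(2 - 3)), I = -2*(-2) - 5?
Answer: 90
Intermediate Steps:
l = -2 (l = -3 + 1 = -2)
I = -1 (I = 4 - 5 = -1)
Z = 32 (Z = 7 + (-5)²*(-(2 - 3)) = 7 + 25*(-1*(-1)) = 7 + 25*1 = 7 + 25 = 32)
K(C) = -90 (K(C) = -2*45 = -90)
-K(Z) = -1*(-90) = 90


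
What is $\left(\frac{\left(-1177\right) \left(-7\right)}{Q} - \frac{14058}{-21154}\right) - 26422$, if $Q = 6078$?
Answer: $- \frac{1698461406367}{64287006} \approx -26420.0$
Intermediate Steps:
$\left(\frac{\left(-1177\right) \left(-7\right)}{Q} - \frac{14058}{-21154}\right) - 26422 = \left(\frac{\left(-1177\right) \left(-7\right)}{6078} - \frac{14058}{-21154}\right) - 26422 = \left(8239 \cdot \frac{1}{6078} - - \frac{7029}{10577}\right) - 26422 = \left(\frac{8239}{6078} + \frac{7029}{10577}\right) - 26422 = \frac{129866165}{64287006} - 26422 = - \frac{1698461406367}{64287006}$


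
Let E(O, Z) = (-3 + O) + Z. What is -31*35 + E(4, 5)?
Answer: -1079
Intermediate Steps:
E(O, Z) = -3 + O + Z
-31*35 + E(4, 5) = -31*35 + (-3 + 4 + 5) = -1085 + 6 = -1079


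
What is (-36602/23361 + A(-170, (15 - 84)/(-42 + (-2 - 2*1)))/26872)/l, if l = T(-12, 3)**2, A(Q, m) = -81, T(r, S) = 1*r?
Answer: -985461185/90396978048 ≈ -0.010901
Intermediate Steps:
T(r, S) = r
l = 144 (l = (-12)**2 = 144)
(-36602/23361 + A(-170, (15 - 84)/(-42 + (-2 - 2*1)))/26872)/l = (-36602/23361 - 81/26872)/144 = (-36602*1/23361 - 81*1/26872)*(1/144) = (-36602/23361 - 81/26872)*(1/144) = -985461185/627756792*1/144 = -985461185/90396978048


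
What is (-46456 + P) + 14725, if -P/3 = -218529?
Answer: 623856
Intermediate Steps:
P = 655587 (P = -3*(-218529) = 655587)
(-46456 + P) + 14725 = (-46456 + 655587) + 14725 = 609131 + 14725 = 623856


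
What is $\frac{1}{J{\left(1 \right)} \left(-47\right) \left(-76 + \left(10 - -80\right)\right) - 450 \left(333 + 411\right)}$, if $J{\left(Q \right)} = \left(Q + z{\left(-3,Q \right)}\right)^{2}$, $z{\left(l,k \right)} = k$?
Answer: $- \frac{1}{337432} \approx -2.9636 \cdot 10^{-6}$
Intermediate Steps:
$J{\left(Q \right)} = 4 Q^{2}$ ($J{\left(Q \right)} = \left(Q + Q\right)^{2} = \left(2 Q\right)^{2} = 4 Q^{2}$)
$\frac{1}{J{\left(1 \right)} \left(-47\right) \left(-76 + \left(10 - -80\right)\right) - 450 \left(333 + 411\right)} = \frac{1}{4 \cdot 1^{2} \left(-47\right) \left(-76 + \left(10 - -80\right)\right) - 450 \left(333 + 411\right)} = \frac{1}{4 \cdot 1 \left(-47\right) \left(-76 + \left(10 + 80\right)\right) - 334800} = \frac{1}{4 \left(-47\right) \left(-76 + 90\right) - 334800} = \frac{1}{\left(-188\right) 14 - 334800} = \frac{1}{-2632 - 334800} = \frac{1}{-337432} = - \frac{1}{337432}$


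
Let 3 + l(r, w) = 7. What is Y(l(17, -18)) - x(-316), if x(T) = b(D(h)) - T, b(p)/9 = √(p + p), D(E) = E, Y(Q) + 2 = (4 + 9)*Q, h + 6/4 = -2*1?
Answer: -266 - 9*I*√7 ≈ -266.0 - 23.812*I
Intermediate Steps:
l(r, w) = 4 (l(r, w) = -3 + 7 = 4)
h = -7/2 (h = -3/2 - 2*1 = -3/2 - 2 = -7/2 ≈ -3.5000)
Y(Q) = -2 + 13*Q (Y(Q) = -2 + (4 + 9)*Q = -2 + 13*Q)
b(p) = 9*√2*√p (b(p) = 9*√(p + p) = 9*√(2*p) = 9*(√2*√p) = 9*√2*√p)
x(T) = -T + 9*I*√7 (x(T) = 9*√2*√(-7/2) - T = 9*√2*(I*√14/2) - T = 9*I*√7 - T = -T + 9*I*√7)
Y(l(17, -18)) - x(-316) = (-2 + 13*4) - (-1*(-316) + 9*I*√7) = (-2 + 52) - (316 + 9*I*√7) = 50 + (-316 - 9*I*√7) = -266 - 9*I*√7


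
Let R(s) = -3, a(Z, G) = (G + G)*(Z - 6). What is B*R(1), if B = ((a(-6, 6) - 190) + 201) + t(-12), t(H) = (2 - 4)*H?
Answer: 327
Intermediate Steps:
a(Z, G) = 2*G*(-6 + Z) (a(Z, G) = (2*G)*(-6 + Z) = 2*G*(-6 + Z))
t(H) = -2*H
B = -109 (B = ((2*6*(-6 - 6) - 190) + 201) - 2*(-12) = ((2*6*(-12) - 190) + 201) + 24 = ((-144 - 190) + 201) + 24 = (-334 + 201) + 24 = -133 + 24 = -109)
B*R(1) = -109*(-3) = 327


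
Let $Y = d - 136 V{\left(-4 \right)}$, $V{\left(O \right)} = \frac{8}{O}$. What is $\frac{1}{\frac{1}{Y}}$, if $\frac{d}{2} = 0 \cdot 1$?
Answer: $272$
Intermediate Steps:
$d = 0$ ($d = 2 \cdot 0 \cdot 1 = 2 \cdot 0 = 0$)
$Y = 272$ ($Y = 0 - 136 \frac{8}{-4} = 0 - 136 \cdot 8 \left(- \frac{1}{4}\right) = 0 - -272 = 0 + 272 = 272$)
$\frac{1}{\frac{1}{Y}} = \frac{1}{\frac{1}{272}} = 272$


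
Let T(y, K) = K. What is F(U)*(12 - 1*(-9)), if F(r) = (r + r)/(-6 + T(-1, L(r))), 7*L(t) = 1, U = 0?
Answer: 0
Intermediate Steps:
L(t) = ⅐ (L(t) = (⅐)*1 = ⅐)
F(r) = -14*r/41 (F(r) = (r + r)/(-6 + ⅐) = (2*r)/(-41/7) = (2*r)*(-7/41) = -14*r/41)
F(U)*(12 - 1*(-9)) = (-14/41*0)*(12 - 1*(-9)) = 0*(12 + 9) = 0*21 = 0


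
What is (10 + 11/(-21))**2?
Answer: 39601/441 ≈ 89.798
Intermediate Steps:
(10 + 11/(-21))**2 = (10 + 11*(-1/21))**2 = (10 - 11/21)**2 = (199/21)**2 = 39601/441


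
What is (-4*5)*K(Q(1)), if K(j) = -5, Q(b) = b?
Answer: 100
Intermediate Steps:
(-4*5)*K(Q(1)) = -4*5*(-5) = -20*(-5) = 100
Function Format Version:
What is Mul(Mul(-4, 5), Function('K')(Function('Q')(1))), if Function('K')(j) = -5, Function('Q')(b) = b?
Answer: 100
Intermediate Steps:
Mul(Mul(-4, 5), Function('K')(Function('Q')(1))) = Mul(Mul(-4, 5), -5) = Mul(-20, -5) = 100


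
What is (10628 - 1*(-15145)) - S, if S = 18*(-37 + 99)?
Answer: 24657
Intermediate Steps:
S = 1116 (S = 18*62 = 1116)
(10628 - 1*(-15145)) - S = (10628 - 1*(-15145)) - 1*1116 = (10628 + 15145) - 1116 = 25773 - 1116 = 24657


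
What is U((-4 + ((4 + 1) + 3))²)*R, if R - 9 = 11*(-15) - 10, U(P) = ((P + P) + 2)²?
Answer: -191896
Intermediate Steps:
U(P) = (2 + 2*P)² (U(P) = (2*P + 2)² = (2 + 2*P)²)
R = -166 (R = 9 + (11*(-15) - 10) = 9 + (-165 - 10) = 9 - 175 = -166)
U((-4 + ((4 + 1) + 3))²)*R = (4*(1 + (-4 + ((4 + 1) + 3))²)²)*(-166) = (4*(1 + (-4 + (5 + 3))²)²)*(-166) = (4*(1 + (-4 + 8)²)²)*(-166) = (4*(1 + 4²)²)*(-166) = (4*(1 + 16)²)*(-166) = (4*17²)*(-166) = (4*289)*(-166) = 1156*(-166) = -191896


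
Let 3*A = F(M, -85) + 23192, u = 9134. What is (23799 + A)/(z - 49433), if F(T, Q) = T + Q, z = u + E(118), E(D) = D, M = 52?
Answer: -94556/120543 ≈ -0.78442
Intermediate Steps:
z = 9252 (z = 9134 + 118 = 9252)
F(T, Q) = Q + T
A = 23159/3 (A = ((-85 + 52) + 23192)/3 = (-33 + 23192)/3 = (⅓)*23159 = 23159/3 ≈ 7719.7)
(23799 + A)/(z - 49433) = (23799 + 23159/3)/(9252 - 49433) = (94556/3)/(-40181) = (94556/3)*(-1/40181) = -94556/120543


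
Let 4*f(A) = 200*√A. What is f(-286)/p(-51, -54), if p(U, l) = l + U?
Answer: -10*I*√286/21 ≈ -8.0531*I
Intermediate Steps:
p(U, l) = U + l
f(A) = 50*√A (f(A) = (200*√A)/4 = 50*√A)
f(-286)/p(-51, -54) = (50*√(-286))/(-51 - 54) = (50*(I*√286))/(-105) = (50*I*√286)*(-1/105) = -10*I*√286/21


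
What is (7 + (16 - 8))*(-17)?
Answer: -255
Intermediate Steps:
(7 + (16 - 8))*(-17) = (7 + 8)*(-17) = 15*(-17) = -255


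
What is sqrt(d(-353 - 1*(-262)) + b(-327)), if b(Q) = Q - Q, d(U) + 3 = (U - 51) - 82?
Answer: I*sqrt(227) ≈ 15.067*I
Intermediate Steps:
d(U) = -136 + U (d(U) = -3 + ((U - 51) - 82) = -3 + ((-51 + U) - 82) = -3 + (-133 + U) = -136 + U)
b(Q) = 0
sqrt(d(-353 - 1*(-262)) + b(-327)) = sqrt((-136 + (-353 - 1*(-262))) + 0) = sqrt((-136 + (-353 + 262)) + 0) = sqrt((-136 - 91) + 0) = sqrt(-227 + 0) = sqrt(-227) = I*sqrt(227)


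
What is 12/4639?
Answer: 12/4639 ≈ 0.0025868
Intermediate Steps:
12/4639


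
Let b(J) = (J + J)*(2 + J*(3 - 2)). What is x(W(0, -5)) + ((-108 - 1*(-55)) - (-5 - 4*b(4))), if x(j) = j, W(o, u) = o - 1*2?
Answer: 142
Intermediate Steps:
b(J) = 2*J*(2 + J) (b(J) = (2*J)*(2 + J*1) = (2*J)*(2 + J) = 2*J*(2 + J))
W(o, u) = -2 + o (W(o, u) = o - 2 = -2 + o)
x(W(0, -5)) + ((-108 - 1*(-55)) - (-5 - 4*b(4))) = (-2 + 0) + ((-108 - 1*(-55)) - (-5 - 8*4*(2 + 4))) = -2 + ((-108 + 55) - (-5 - 8*4*6)) = -2 + (-53 - (-5 - 4*48)) = -2 + (-53 - (-5 - 192)) = -2 + (-53 - 1*(-197)) = -2 + (-53 + 197) = -2 + 144 = 142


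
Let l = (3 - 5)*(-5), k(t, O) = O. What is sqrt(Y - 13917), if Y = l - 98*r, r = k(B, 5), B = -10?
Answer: I*sqrt(14397) ≈ 119.99*I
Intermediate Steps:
r = 5
l = 10 (l = -2*(-5) = 10)
Y = -480 (Y = 10 - 98*5 = 10 - 490 = -480)
sqrt(Y - 13917) = sqrt(-480 - 13917) = sqrt(-14397) = I*sqrt(14397)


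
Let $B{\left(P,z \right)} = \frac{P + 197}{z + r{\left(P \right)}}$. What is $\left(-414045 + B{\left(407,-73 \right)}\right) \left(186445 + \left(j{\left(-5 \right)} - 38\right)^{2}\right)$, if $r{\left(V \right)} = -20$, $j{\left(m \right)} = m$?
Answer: $- \frac{233890236386}{3} \approx -7.7963 \cdot 10^{10}$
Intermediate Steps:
$B{\left(P,z \right)} = \frac{197 + P}{-20 + z}$ ($B{\left(P,z \right)} = \frac{P + 197}{z - 20} = \frac{197 + P}{-20 + z}$)
$\left(-414045 + B{\left(407,-73 \right)}\right) \left(186445 + \left(j{\left(-5 \right)} - 38\right)^{2}\right) = \left(-414045 + \frac{197 + 407}{-20 - 73}\right) \left(186445 + \left(-5 - 38\right)^{2}\right) = \left(-414045 + \frac{1}{-93} \cdot 604\right) \left(186445 + \left(-43\right)^{2}\right) = \left(-414045 - \frac{604}{93}\right) \left(186445 + 1849\right) = \left(-414045 - \frac{604}{93}\right) 188294 = \left(- \frac{38506789}{93}\right) 188294 = - \frac{233890236386}{3}$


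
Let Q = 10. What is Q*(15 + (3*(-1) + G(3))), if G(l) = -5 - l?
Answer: 40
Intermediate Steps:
Q*(15 + (3*(-1) + G(3))) = 10*(15 + (3*(-1) + (-5 - 1*3))) = 10*(15 + (-3 + (-5 - 3))) = 10*(15 + (-3 - 8)) = 10*(15 - 11) = 10*4 = 40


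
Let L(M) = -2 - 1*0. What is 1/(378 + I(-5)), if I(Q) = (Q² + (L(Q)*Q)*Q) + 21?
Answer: 1/374 ≈ 0.0026738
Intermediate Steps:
L(M) = -2 (L(M) = -2 + 0 = -2)
I(Q) = 21 - Q² (I(Q) = (Q² + (-2*Q)*Q) + 21 = (Q² - 2*Q²) + 21 = -Q² + 21 = 21 - Q²)
1/(378 + I(-5)) = 1/(378 + (21 - 1*(-5)²)) = 1/(378 + (21 - 1*25)) = 1/(378 + (21 - 25)) = 1/(378 - 4) = 1/374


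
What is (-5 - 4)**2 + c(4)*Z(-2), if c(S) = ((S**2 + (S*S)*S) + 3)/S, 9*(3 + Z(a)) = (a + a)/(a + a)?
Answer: 379/18 ≈ 21.056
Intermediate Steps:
Z(a) = -26/9 (Z(a) = -3 + ((a + a)/(a + a))/9 = -3 + ((2*a)/((2*a)))/9 = -3 + ((2*a)*(1/(2*a)))/9 = -3 + (1/9)*1 = -3 + 1/9 = -26/9)
c(S) = (3 + S**2 + S**3)/S (c(S) = ((S**2 + S**2*S) + 3)/S = ((S**2 + S**3) + 3)/S = (3 + S**2 + S**3)/S)
(-5 - 4)**2 + c(4)*Z(-2) = (-5 - 4)**2 + (4 + 4**2 + 3/4)*(-26/9) = (-9)**2 + (4 + 16 + 3*(1/4))*(-26/9) = 81 + (4 + 16 + 3/4)*(-26/9) = 81 + (83/4)*(-26/9) = 81 - 1079/18 = 379/18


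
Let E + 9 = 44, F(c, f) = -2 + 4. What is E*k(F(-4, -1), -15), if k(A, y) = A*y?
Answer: -1050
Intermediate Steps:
F(c, f) = 2
E = 35 (E = -9 + 44 = 35)
E*k(F(-4, -1), -15) = 35*(2*(-15)) = 35*(-30) = -1050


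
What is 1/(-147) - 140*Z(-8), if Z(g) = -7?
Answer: 144059/147 ≈ 979.99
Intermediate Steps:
1/(-147) - 140*Z(-8) = 1/(-147) - 140*(-7) = -1/147 + 980 = 144059/147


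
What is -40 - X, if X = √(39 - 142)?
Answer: -40 - I*√103 ≈ -40.0 - 10.149*I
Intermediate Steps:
X = I*√103 (X = √(-103) = I*√103 ≈ 10.149*I)
-40 - X = -40 - I*√103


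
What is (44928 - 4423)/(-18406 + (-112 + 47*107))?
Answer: -40505/13489 ≈ -3.0028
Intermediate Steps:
(44928 - 4423)/(-18406 + (-112 + 47*107)) = 40505/(-18406 + (-112 + 5029)) = 40505/(-18406 + 4917) = 40505/(-13489) = 40505*(-1/13489) = -40505/13489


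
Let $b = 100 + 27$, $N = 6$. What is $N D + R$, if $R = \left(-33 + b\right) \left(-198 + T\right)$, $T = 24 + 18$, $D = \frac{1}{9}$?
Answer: $- \frac{43990}{3} \approx -14663.0$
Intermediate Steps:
$D = \frac{1}{9} \approx 0.11111$
$T = 42$
$b = 127$
$R = -14664$ ($R = \left(-33 + 127\right) \left(-198 + 42\right) = 94 \left(-156\right) = -14664$)
$N D + R = 6 \cdot \frac{1}{9} - 14664 = \frac{2}{3} - 14664 = - \frac{43990}{3}$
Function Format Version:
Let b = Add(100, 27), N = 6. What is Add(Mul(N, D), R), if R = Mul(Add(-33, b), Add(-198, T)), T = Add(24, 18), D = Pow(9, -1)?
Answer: Rational(-43990, 3) ≈ -14663.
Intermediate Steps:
D = Rational(1, 9) ≈ 0.11111
T = 42
b = 127
R = -14664 (R = Mul(Add(-33, 127), Add(-198, 42)) = Mul(94, -156) = -14664)
Add(Mul(N, D), R) = Add(Mul(6, Rational(1, 9)), -14664) = Add(Rational(2, 3), -14664) = Rational(-43990, 3)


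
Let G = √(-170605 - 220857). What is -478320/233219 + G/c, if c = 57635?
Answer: -478320/233219 + I*√391462/57635 ≈ -2.0509 + 0.010856*I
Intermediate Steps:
G = I*√391462 (G = √(-391462) = I*√391462 ≈ 625.67*I)
-478320/233219 + G/c = -478320/233219 + (I*√391462)/57635 = -478320*1/233219 + (I*√391462)*(1/57635) = -478320/233219 + I*√391462/57635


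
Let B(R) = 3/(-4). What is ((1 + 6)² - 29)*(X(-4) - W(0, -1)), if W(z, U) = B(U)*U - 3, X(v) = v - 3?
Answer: -95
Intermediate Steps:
X(v) = -3 + v
B(R) = -¾ (B(R) = 3*(-¼) = -¾)
W(z, U) = -3 - 3*U/4 (W(z, U) = -3*U/4 - 3 = -3 - 3*U/4)
((1 + 6)² - 29)*(X(-4) - W(0, -1)) = ((1 + 6)² - 29)*((-3 - 4) - (-3 - ¾*(-1))) = (7² - 29)*(-7 - (-3 + ¾)) = (49 - 29)*(-7 - 1*(-9/4)) = 20*(-7 + 9/4) = 20*(-19/4) = -95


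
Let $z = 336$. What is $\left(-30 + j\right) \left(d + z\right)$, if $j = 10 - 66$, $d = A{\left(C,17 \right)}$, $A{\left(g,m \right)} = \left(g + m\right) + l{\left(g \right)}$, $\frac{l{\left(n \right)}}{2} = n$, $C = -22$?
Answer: $-24682$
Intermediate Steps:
$l{\left(n \right)} = 2 n$
$A{\left(g,m \right)} = m + 3 g$ ($A{\left(g,m \right)} = \left(g + m\right) + 2 g = m + 3 g$)
$d = -49$ ($d = 17 + 3 \left(-22\right) = 17 - 66 = -49$)
$j = -56$ ($j = 10 - 66 = -56$)
$\left(-30 + j\right) \left(d + z\right) = \left(-30 - 56\right) \left(-49 + 336\right) = \left(-86\right) 287 = -24682$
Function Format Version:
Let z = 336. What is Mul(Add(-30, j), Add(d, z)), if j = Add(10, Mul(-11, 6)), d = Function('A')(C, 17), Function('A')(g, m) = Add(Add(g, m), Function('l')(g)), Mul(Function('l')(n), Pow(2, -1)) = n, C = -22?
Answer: -24682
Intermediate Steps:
Function('l')(n) = Mul(2, n)
Function('A')(g, m) = Add(m, Mul(3, g)) (Function('A')(g, m) = Add(Add(g, m), Mul(2, g)) = Add(m, Mul(3, g)))
d = -49 (d = Add(17, Mul(3, -22)) = Add(17, -66) = -49)
j = -56 (j = Add(10, -66) = -56)
Mul(Add(-30, j), Add(d, z)) = Mul(Add(-30, -56), Add(-49, 336)) = Mul(-86, 287) = -24682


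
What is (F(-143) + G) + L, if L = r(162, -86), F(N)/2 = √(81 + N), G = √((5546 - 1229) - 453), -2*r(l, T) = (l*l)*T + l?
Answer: 1128411 + 2*√966 + 2*I*√62 ≈ 1.1285e+6 + 15.748*I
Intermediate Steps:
r(l, T) = -l/2 - T*l²/2 (r(l, T) = -((l*l)*T + l)/2 = -(l²*T + l)/2 = -(T*l² + l)/2 = -(l + T*l²)/2 = -l/2 - T*l²/2)
G = 2*√966 (G = √(4317 - 453) = √3864 = 2*√966 ≈ 62.161)
F(N) = 2*√(81 + N)
L = 1128411 (L = -½*162*(1 - 86*162) = -½*162*(1 - 13932) = -½*162*(-13931) = 1128411)
(F(-143) + G) + L = (2*√(81 - 143) + 2*√966) + 1128411 = (2*√(-62) + 2*√966) + 1128411 = (2*(I*√62) + 2*√966) + 1128411 = (2*I*√62 + 2*√966) + 1128411 = (2*√966 + 2*I*√62) + 1128411 = 1128411 + 2*√966 + 2*I*√62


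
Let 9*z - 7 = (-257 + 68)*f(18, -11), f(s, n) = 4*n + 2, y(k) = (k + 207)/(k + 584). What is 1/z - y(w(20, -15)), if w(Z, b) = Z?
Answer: -1798079/4798780 ≈ -0.37469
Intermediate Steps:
y(k) = (207 + k)/(584 + k)
f(s, n) = 2 + 4*n
z = 7945/9 (z = 7/9 + ((-257 + 68)*(2 + 4*(-11)))/9 = 7/9 + (-189*(2 - 44))/9 = 7/9 + (-189*(-42))/9 = 7/9 + (⅑)*7938 = 7/9 + 882 = 7945/9 ≈ 882.78)
1/z - y(w(20, -15)) = 1/(7945/9) - (207 + 20)/(584 + 20) = 9/7945 - 227/604 = -1798079/4798780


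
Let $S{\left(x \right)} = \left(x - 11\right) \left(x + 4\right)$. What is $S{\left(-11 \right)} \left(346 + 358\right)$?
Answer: $108416$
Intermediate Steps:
$S{\left(x \right)} = \left(-11 + x\right) \left(4 + x\right)$
$S{\left(-11 \right)} \left(346 + 358\right) = \left(-44 + \left(-11\right)^{2} - -77\right) \left(346 + 358\right) = \left(-44 + 121 + 77\right) 704 = 154 \cdot 704 = 108416$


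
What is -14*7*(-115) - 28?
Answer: 11242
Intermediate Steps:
-14*7*(-115) - 28 = -98*(-115) - 28 = 11270 - 28 = 11242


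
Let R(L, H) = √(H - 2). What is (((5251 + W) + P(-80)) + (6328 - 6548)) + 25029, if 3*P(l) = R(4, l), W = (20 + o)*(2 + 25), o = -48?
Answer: 29304 + I*√82/3 ≈ 29304.0 + 3.0185*I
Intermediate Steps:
W = -756 (W = (20 - 48)*(2 + 25) = -28*27 = -756)
R(L, H) = √(-2 + H)
P(l) = √(-2 + l)/3
(((5251 + W) + P(-80)) + (6328 - 6548)) + 25029 = (((5251 - 756) + √(-2 - 80)/3) + (6328 - 6548)) + 25029 = ((4495 + √(-82)/3) - 220) + 25029 = ((4495 + (I*√82)/3) - 220) + 25029 = ((4495 + I*√82/3) - 220) + 25029 = (4275 + I*√82/3) + 25029 = 29304 + I*√82/3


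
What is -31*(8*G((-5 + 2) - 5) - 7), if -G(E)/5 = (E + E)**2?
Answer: 317657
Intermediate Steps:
G(E) = -20*E**2 (G(E) = -5*(E + E)**2 = -5*4*E**2 = -20*E**2)
-31*(8*G((-5 + 2) - 5) - 7) = -31*(8*(-20*((-5 + 2) - 5)**2) - 7) = -31*(8*(-20*(-3 - 5)**2) - 7) = -31*(8*(-20*(-8)**2) - 7) = -31*(8*(-20*64) - 7) = -31*(8*(-1280) - 7) = -31*(-10240 - 7) = -31*(-10247) = 317657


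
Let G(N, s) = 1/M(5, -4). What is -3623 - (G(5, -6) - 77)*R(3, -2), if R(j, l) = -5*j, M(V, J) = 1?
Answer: -4763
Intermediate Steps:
G(N, s) = 1 (G(N, s) = 1/1 = 1)
-3623 - (G(5, -6) - 77)*R(3, -2) = -3623 - (1 - 77)*(-5*3) = -3623 - (-76)*(-15) = -3623 - 1*1140 = -3623 - 1140 = -4763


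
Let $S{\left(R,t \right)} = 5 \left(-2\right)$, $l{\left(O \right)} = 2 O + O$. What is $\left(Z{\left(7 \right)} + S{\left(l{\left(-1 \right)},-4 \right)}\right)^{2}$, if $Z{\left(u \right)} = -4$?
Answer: $196$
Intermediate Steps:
$l{\left(O \right)} = 3 O$
$S{\left(R,t \right)} = -10$
$\left(Z{\left(7 \right)} + S{\left(l{\left(-1 \right)},-4 \right)}\right)^{2} = \left(-4 - 10\right)^{2} = \left(-14\right)^{2} = 196$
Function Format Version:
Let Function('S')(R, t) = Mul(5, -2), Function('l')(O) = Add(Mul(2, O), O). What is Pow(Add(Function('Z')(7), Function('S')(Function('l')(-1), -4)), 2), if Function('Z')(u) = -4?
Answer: 196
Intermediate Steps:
Function('l')(O) = Mul(3, O)
Function('S')(R, t) = -10
Pow(Add(Function('Z')(7), Function('S')(Function('l')(-1), -4)), 2) = Pow(Add(-4, -10), 2) = Pow(-14, 2) = 196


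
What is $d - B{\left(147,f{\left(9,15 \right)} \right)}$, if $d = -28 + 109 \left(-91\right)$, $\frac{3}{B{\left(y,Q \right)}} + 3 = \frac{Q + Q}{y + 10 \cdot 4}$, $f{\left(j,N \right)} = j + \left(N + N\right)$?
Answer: $- \frac{1601280}{161} \approx -9945.8$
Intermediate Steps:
$f{\left(j,N \right)} = j + 2 N$
$B{\left(y,Q \right)} = \frac{3}{-3 + \frac{2 Q}{40 + y}}$ ($B{\left(y,Q \right)} = \frac{3}{-3 + \frac{Q + Q}{y + 10 \cdot 4}} = \frac{3}{-3 + \frac{2 Q}{y + 40}} = \frac{3}{-3 + \frac{2 Q}{40 + y}}$)
$d = -9947$ ($d = -28 - 9919 = -9947$)
$d - B{\left(147,f{\left(9,15 \right)} \right)} = -9947 - \frac{3 \left(-40 - 147\right)}{120 - 2 \left(9 + 2 \cdot 15\right) + 3 \cdot 147} = -9947 - \frac{3 \left(-40 - 147\right)}{120 - 2 \left(9 + 30\right) + 441} = -9947 - 3 \frac{1}{120 - 78 + 441} \left(-187\right) = -9947 - 3 \cdot \frac{1}{483} \left(-187\right) = -9947 - - \frac{187}{161} = -9947 + \frac{187}{161} = - \frac{1601280}{161}$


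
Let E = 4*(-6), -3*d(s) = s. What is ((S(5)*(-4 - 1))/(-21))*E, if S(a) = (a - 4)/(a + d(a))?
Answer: -12/7 ≈ -1.7143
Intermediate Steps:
d(s) = -s/3
E = -24
S(a) = 3*(-4 + a)/(2*a) (S(a) = (a - 4)/(a - a/3) = (-4 + a)/((2*a/3)) = (-4 + a)*(3/(2*a)) = 3*(-4 + a)/(2*a))
((S(5)*(-4 - 1))/(-21))*E = (((3/2 - 6/5)*(-4 - 1))/(-21))*(-24) = -(3/2 - 6*⅕)*(-5)/21*(-24) = -(3/2 - 6/5)*(-5)/21*(-24) = -(-5)/70*(-24) = -1/21*(-3/2)*(-24) = (1/14)*(-24) = -12/7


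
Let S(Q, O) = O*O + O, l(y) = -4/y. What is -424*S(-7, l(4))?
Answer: 0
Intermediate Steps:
S(Q, O) = O + O² (S(Q, O) = O² + O = O + O²)
-424*S(-7, l(4)) = -424*(-4/4)*(1 - 4/4) = -424*(-4*¼)*(1 - 4*¼) = -(-424)*(1 - 1) = -(-424)*0 = -424*0 = 0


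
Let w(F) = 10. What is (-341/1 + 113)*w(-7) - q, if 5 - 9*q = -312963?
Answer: -333488/9 ≈ -37054.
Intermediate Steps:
q = 312968/9 (q = 5/9 - ⅑*(-312963) = 5/9 + 104321/3 = 312968/9 ≈ 34774.)
(-341/1 + 113)*w(-7) - q = (-341/1 + 113)*10 - 1*312968/9 = (-341*1 + 113)*10 - 312968/9 = (-341 + 113)*10 - 312968/9 = -228*10 - 312968/9 = -2280 - 312968/9 = -333488/9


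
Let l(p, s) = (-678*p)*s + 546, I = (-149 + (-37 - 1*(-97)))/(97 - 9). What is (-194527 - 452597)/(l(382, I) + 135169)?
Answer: -14236728/8748391 ≈ -1.6274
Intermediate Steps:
I = -89/88 (I = (-149 + (-37 + 97))/88 = (-149 + 60)*(1/88) = -89*1/88 = -89/88 ≈ -1.0114)
l(p, s) = 546 - 678*p*s (l(p, s) = -678*p*s + 546 = 546 - 678*p*s)
(-194527 - 452597)/(l(382, I) + 135169) = (-194527 - 452597)/((546 - 678*382*(-89/88)) + 135169) = -647124/((546 + 5762661/22) + 135169) = -647124/(5774673/22 + 135169) = -647124/8748391/22 = -647124*22/8748391 = -14236728/8748391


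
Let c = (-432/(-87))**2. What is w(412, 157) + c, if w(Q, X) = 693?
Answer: 603549/841 ≈ 717.66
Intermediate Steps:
c = 20736/841 (c = (-432*(-1/87))**2 = (144/29)**2 = 20736/841 ≈ 24.656)
w(412, 157) + c = 693 + 20736/841 = 603549/841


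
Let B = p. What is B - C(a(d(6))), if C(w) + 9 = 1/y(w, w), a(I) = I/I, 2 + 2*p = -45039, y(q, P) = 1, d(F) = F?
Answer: -45025/2 ≈ -22513.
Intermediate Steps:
p = -45041/2 (p = -1 + (½)*(-45039) = -1 - 45039/2 = -45041/2 ≈ -22521.)
a(I) = 1
B = -45041/2 ≈ -22521.
C(w) = -8 (C(w) = -9 + 1/1 = -9 + 1 = -8)
B - C(a(d(6))) = -45041/2 - 1*(-8) = -45041/2 + 8 = -45025/2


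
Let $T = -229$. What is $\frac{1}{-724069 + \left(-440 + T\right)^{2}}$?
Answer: $- \frac{1}{276508} \approx -3.6165 \cdot 10^{-6}$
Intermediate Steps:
$\frac{1}{-724069 + \left(-440 + T\right)^{2}} = \frac{1}{-724069 + \left(-440 - 229\right)^{2}} = \frac{1}{-724069 + \left(-669\right)^{2}} = \frac{1}{-724069 + 447561} = \frac{1}{-276508} = - \frac{1}{276508}$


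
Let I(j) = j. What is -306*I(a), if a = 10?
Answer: -3060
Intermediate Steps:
-306*I(a) = -306*10 = -3060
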